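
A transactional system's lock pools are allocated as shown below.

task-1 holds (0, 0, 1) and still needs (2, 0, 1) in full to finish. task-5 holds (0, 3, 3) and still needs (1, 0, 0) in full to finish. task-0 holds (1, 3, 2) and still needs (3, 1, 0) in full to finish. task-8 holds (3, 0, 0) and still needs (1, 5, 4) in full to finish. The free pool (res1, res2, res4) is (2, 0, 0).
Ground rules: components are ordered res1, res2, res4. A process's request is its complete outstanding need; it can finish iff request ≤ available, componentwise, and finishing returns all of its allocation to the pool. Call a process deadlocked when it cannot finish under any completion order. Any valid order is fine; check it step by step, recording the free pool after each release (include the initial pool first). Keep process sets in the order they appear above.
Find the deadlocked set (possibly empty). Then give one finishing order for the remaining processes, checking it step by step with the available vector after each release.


Deadlocked: task-0 and task-8.
Key observation: after task-5, task-1 the pool peaks at (2, 3, 4), and each blocked process is short somewhere: task-0 on res1; task-8 on res2.
One completion order for the rest: task-5, task-1. Walking it through:
  pool = (2, 0, 0)
  run task-5 (needs (1, 0, 0), free (2, 0, 0)); after release of (0, 3, 3) the pool is (2, 3, 3)
  run task-1 (needs (2, 0, 1), free (2, 3, 3)); after release of (0, 0, 1) the pool is (2, 3, 4)
The blocked processes can never fit:
  task-0 cannot run: need (3, 1, 0) vs free (2, 3, 4) (insufficient res1)
  task-8 cannot run: need (1, 5, 4) vs free (2, 3, 4) (insufficient res2)


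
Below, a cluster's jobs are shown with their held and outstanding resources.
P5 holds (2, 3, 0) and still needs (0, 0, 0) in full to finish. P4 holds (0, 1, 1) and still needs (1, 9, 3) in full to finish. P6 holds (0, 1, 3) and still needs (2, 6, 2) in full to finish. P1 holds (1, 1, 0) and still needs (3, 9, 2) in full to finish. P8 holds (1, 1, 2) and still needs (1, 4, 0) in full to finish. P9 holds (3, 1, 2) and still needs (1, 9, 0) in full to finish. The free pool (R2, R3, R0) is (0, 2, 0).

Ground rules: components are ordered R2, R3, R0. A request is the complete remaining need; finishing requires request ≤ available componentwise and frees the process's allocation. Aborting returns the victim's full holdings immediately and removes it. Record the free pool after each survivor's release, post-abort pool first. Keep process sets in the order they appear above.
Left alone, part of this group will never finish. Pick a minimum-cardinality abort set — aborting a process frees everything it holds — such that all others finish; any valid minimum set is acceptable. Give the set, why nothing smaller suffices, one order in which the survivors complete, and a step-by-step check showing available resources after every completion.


Abort P4 and P1.
Key observation: P9 had no path to completion before; after the abort of P4 and P1 ((1, 2, 1) returned), step 4 is where it fits.
No one abort is enough; case by case: P5 alone leaves P4 blocked (short on R3); P4 alone leaves P1 blocked (short on R3); P6 alone leaves P4 blocked (short on R3); P1 alone leaves P4 blocked (short on R3); P8 alone leaves P4 blocked (short on R3); P9 alone leaves P4 blocked (short on R3).
Survivors finish in the order: P5, P8, P6, P9. Verifying each step (pool after the aborts first):
  pool = (1, 4, 1)
  P5: need (0, 0, 0) fits (1, 4, 1); releases (2, 3, 0), pool now (3, 7, 1)
  P8: need (1, 4, 0) fits (3, 7, 1); releases (1, 1, 2), pool now (4, 8, 3)
  P6: need (2, 6, 2) fits (4, 8, 3); releases (0, 1, 3), pool now (4, 9, 6)
  P9: need (1, 9, 0) fits (4, 9, 6); releases (3, 1, 2), pool now (7, 10, 8)


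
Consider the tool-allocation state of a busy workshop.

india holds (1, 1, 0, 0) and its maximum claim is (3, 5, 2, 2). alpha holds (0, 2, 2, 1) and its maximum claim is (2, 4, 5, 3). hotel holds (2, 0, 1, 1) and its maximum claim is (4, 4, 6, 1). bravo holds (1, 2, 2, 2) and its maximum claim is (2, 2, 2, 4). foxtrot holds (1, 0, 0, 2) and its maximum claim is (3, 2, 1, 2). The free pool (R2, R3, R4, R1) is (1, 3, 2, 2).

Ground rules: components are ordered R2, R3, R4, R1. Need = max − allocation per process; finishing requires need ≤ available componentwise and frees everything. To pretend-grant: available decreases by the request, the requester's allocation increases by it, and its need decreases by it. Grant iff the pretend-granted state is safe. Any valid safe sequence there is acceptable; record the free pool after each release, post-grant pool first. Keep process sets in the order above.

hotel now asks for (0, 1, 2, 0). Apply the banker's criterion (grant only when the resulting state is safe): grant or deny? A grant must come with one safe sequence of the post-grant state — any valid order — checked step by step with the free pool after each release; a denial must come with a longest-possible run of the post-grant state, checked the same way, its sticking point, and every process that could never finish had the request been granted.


DENY. Granting would leave the state unsafe.
Key observation: the pool after bravo, india, foxtrot is (4, 5, 2, 6); every surviving request exceeds it in R4, so progress ends there.
After a pretend grant, a maximal execution: bravo, india, foxtrot — then nothing else fits. Walking it through:
  pool = (1, 2, 0, 2)
  bravo needs (1, 0, 0, 2) <= (1, 2, 0, 2) -> finishes; pool += (1, 2, 2, 2) = (2, 4, 2, 4)
  india needs (2, 4, 2, 2) <= (2, 4, 2, 4) -> finishes; pool += (1, 1, 0, 0) = (3, 5, 2, 4)
  foxtrot needs (2, 2, 1, 0) <= (3, 5, 2, 4) -> finishes; pool += (1, 0, 0, 2) = (4, 5, 2, 6)
  alpha still needs (2, 2, 3, 2) but only (4, 5, 2, 6) is free — short on R4
  hotel still needs (2, 3, 3, 0) but only (4, 5, 2, 6) is free — short on R4
Post-grant, the permanently blocked set is alpha and hotel.


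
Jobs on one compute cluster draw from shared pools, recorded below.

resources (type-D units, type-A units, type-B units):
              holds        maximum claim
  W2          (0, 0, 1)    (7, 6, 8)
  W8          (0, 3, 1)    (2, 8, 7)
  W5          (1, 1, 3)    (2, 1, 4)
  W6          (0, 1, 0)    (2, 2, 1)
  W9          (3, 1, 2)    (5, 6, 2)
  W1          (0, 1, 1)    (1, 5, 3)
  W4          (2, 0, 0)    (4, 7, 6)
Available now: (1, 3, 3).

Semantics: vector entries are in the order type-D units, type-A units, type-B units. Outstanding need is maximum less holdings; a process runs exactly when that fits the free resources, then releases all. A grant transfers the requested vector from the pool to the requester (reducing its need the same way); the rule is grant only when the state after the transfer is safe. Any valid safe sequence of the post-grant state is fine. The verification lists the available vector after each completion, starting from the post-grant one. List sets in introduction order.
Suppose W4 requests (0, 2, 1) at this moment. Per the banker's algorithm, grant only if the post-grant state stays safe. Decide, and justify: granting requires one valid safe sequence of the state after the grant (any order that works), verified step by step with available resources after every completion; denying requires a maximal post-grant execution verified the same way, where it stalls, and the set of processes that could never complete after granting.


DENY: after the grant no complete ordering would exist.
Key observation: type-A units is the bottleneck — with W5, W6 done the pool holds (2, 3, 5), short of every remaining need.
On the post-grant state, W5, W6 is a maximal run — nothing extends it. Verifying each step:
  pool = (1, 1, 2)
  W5: need (1, 0, 1) fits (1, 1, 2); releases (1, 1, 3), pool now (2, 2, 5)
  W6: need (2, 1, 1) fits (2, 2, 5); releases (0, 1, 0), pool now (2, 3, 5)
  blocked: W2 wants (7, 6, 7), pool (2, 3, 5) — not enough type-D units, type-A units and type-B units
  blocked: W8 wants (2, 5, 6), pool (2, 3, 5) — not enough type-A units and type-B units
  blocked: W9 wants (2, 5, 0), pool (2, 3, 5) — not enough type-A units
  blocked: W1 wants (1, 4, 2), pool (2, 3, 5) — not enough type-A units
  blocked: W4 wants (2, 5, 5), pool (2, 3, 5) — not enough type-A units
Post-grant, the permanently blocked set is W2, W8, W9, W1 and W4.


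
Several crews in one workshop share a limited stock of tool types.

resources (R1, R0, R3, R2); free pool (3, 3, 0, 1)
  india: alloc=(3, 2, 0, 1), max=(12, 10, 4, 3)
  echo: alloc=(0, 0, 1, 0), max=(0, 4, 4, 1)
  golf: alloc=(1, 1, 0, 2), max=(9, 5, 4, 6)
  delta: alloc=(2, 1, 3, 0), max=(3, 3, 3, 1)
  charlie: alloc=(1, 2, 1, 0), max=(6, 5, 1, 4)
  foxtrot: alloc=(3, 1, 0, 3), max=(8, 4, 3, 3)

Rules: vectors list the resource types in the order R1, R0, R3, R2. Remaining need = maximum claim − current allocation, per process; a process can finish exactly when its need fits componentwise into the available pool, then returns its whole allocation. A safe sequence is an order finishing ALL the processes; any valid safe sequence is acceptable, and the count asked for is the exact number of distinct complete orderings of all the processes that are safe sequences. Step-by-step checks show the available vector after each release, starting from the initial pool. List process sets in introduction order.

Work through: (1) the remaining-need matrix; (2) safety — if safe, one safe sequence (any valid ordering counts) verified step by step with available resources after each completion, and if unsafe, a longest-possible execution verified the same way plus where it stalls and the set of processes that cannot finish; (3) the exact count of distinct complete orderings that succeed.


(1) Need matrix, components ordered R1, R0, R3, R2:
  india: (9, 8, 4, 2)
  echo: (0, 4, 3, 1)
  golf: (8, 4, 4, 4)
  delta: (1, 2, 0, 1)
  charlie: (5, 3, 0, 4)
  foxtrot: (5, 3, 3, 0)
(2) SAFE, for example via the order delta, foxtrot, echo, golf, charlie, india.
Key observation: delta is the earliest step where a requested resource binds exactly: need (1, 2, 0, 1), pool (3, 3, 0, 1) at its turn.
Walking it through:
  pool = (3, 3, 0, 1)
  run delta (needs (1, 2, 0, 1), free (3, 3, 0, 1)); after release of (2, 1, 3, 0) the pool is (5, 4, 3, 1)
  run foxtrot (needs (5, 3, 3, 0), free (5, 4, 3, 1)); after release of (3, 1, 0, 3) the pool is (8, 5, 3, 4)
  run echo (needs (0, 4, 3, 1), free (8, 5, 3, 4)); after release of (0, 0, 1, 0) the pool is (8, 5, 4, 4)
  run golf (needs (8, 4, 4, 4), free (8, 5, 4, 4)); after release of (1, 1, 0, 2) the pool is (9, 6, 4, 6)
  run charlie (needs (5, 3, 0, 4), free (9, 6, 4, 6)); after release of (1, 2, 1, 0) the pool is (10, 8, 5, 6)
  run india (needs (9, 8, 4, 2), free (10, 8, 5, 6)); after release of (3, 2, 0, 1) the pool is (13, 10, 5, 7)
(3) Exactly 7 of the possible complete orderings are safe sequences.


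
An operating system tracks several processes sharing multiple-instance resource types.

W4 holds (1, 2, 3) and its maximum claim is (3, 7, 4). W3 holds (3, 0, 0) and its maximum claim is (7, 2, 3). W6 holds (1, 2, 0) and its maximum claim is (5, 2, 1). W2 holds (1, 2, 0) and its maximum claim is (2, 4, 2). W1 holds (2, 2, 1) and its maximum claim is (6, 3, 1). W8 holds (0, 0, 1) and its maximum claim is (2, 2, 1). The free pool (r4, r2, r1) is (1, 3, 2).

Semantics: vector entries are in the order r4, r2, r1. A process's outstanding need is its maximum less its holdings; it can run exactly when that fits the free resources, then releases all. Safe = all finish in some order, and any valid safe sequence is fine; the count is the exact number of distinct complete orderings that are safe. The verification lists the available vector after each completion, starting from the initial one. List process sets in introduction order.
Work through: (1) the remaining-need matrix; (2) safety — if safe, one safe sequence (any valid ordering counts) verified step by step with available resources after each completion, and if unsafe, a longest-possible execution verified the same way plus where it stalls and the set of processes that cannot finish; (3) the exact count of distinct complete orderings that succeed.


(1) Outstanding need per process (order r4, r2, r1):
  W4: (2, 5, 1)
  W3: (4, 2, 3)
  W6: (4, 0, 1)
  W2: (1, 2, 2)
  W1: (4, 1, 0)
  W8: (2, 2, 0)
(2) UNSAFE — no complete ordering exists.
Key observation: once W2, W4, W8 finish, the pool peaks at (3, 7, 6) — and every remaining process still needs more r4 than that.
Going as far as possible: W2, W4, W8; after that, nothing fits. Step-by-step check:
  pool = (1, 3, 2)
  W2: need (1, 2, 2) fits (1, 3, 2); releases (1, 2, 0), pool now (2, 5, 2)
  W4: need (2, 5, 1) fits (2, 5, 2); releases (1, 2, 3), pool now (3, 7, 5)
  W8: need (2, 2, 0) fits (3, 7, 5); releases (0, 0, 1), pool now (3, 7, 6)
  W3 still needs (4, 2, 3) but only (3, 7, 6) is free — short on r4
  W6 still needs (4, 0, 1) but only (3, 7, 6) is free — short on r4
  W1 still needs (4, 1, 0) but only (3, 7, 6) is free — short on r4
Permanently blocked: W3, W6 and W1.
(3) The exact count: 0 of the possible complete orderings are safe sequences.


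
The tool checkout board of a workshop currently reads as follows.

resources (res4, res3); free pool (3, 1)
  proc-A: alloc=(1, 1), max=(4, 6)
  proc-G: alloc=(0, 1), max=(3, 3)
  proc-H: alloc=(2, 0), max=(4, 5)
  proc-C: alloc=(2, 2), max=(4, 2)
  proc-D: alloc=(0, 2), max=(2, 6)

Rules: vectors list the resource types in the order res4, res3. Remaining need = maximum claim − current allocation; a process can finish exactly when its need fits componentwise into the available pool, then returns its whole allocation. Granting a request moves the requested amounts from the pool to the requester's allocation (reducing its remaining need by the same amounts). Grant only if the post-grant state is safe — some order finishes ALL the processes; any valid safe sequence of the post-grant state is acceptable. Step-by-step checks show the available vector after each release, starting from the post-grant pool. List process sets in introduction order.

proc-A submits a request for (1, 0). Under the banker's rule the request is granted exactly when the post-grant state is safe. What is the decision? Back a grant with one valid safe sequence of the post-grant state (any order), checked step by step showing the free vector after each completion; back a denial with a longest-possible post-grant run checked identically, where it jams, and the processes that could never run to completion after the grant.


GRANT. The post-grant state is safe; one safe sequence: proc-C, proc-G, proc-D, proc-A, proc-H.
Key observation: (2, 1) free after granting still covers proc-C first, and each release covers the next.
Step-by-step check of the post-grant state:
  pool = (2, 1)
  run proc-C (needs (2, 0), free (2, 1)); after release of (2, 2) the pool is (4, 3)
  run proc-G (needs (3, 2), free (4, 3)); after release of (0, 1) the pool is (4, 4)
  run proc-D (needs (2, 4), free (4, 4)); after release of (0, 2) the pool is (4, 6)
  run proc-A (needs (2, 5), free (4, 6)); after release of (2, 1) the pool is (6, 7)
  run proc-H (needs (2, 5), free (6, 7)); after release of (2, 0) the pool is (8, 7)


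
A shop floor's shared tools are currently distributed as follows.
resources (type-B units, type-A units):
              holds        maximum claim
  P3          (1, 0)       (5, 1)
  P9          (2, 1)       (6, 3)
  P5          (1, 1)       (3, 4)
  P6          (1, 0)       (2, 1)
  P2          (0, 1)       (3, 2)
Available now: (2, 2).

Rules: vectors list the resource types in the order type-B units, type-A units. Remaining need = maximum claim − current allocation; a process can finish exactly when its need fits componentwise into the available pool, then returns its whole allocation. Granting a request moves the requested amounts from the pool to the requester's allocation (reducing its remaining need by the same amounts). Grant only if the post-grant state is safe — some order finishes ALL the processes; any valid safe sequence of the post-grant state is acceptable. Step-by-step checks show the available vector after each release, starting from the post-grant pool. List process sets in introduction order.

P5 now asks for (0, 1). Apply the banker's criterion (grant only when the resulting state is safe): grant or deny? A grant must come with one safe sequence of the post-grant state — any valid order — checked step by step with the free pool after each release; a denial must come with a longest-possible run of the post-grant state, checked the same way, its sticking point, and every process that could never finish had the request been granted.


GRANT. The post-grant state is safe; one safe sequence: P6, P2, P5, P9, P3.
Key observation: post-grant, (2, 1) remains, and an order beginning with P6 completes everyone.
Step-by-step check of the post-grant state:
  pool = (2, 1)
  P6: need (1, 1) fits (2, 1); releases (1, 0), pool now (3, 1)
  P2: need (3, 1) fits (3, 1); releases (0, 1), pool now (3, 2)
  P5: need (2, 2) fits (3, 2); releases (1, 2), pool now (4, 4)
  P9: need (4, 2) fits (4, 4); releases (2, 1), pool now (6, 5)
  P3: need (4, 1) fits (6, 5); releases (1, 0), pool now (7, 5)


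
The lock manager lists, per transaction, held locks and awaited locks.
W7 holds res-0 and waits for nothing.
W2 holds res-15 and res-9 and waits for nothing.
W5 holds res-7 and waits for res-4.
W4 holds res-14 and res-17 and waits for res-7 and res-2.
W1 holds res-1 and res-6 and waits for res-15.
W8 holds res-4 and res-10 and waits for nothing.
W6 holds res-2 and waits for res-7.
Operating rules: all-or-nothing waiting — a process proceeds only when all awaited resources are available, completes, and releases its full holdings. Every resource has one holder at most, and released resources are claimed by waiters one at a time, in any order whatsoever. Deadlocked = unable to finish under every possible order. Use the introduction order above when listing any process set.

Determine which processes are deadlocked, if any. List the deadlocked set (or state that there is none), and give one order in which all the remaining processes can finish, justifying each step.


Nothing here is deadlocked.
Key observation: no waiting chain loops back on itself — every chain ends at a process that waits on nothing, so everyone eventually runs.
One completion order for the rest: W8, W5, W7, W6, W4, W2, W1.
Step-by-step check:
  W8 waits on nothing -> runs at once and releases res-4 and res-10
  W5 waits on res-4 — all released -> runs and releases res-7
  W7 waits on nothing -> runs at once and releases res-0
  W6 waits on res-7 — all released -> runs and releases res-2
  W4 waits on res-7 and res-2 — all released -> runs and releases res-14 and res-17
  W2 waits on nothing -> runs at once and releases res-15 and res-9
  W1 waits on res-15 — all released -> runs and releases res-1 and res-6


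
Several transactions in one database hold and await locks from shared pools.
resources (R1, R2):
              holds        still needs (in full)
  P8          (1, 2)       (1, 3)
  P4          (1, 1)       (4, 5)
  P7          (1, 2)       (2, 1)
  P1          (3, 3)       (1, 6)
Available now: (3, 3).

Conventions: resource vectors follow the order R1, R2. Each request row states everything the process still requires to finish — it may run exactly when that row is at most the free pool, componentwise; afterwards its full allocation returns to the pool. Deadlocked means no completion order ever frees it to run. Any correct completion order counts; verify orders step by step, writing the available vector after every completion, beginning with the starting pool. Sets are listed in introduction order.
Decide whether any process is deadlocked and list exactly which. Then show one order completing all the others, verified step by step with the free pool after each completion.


No process is deadlocked.
Key observation: there is always a runnable process — P8 first — so the state unwinds completely.
A valid finishing order for the others: P8, P4, P7, P1. Verifying each step:
  pool = (3, 3)
  run P8 (needs (1, 3), free (3, 3)); after release of (1, 2) the pool is (4, 5)
  run P4 (needs (4, 5), free (4, 5)); after release of (1, 1) the pool is (5, 6)
  run P7 (needs (2, 1), free (5, 6)); after release of (1, 2) the pool is (6, 8)
  run P1 (needs (1, 6), free (6, 8)); after release of (3, 3) the pool is (9, 11)


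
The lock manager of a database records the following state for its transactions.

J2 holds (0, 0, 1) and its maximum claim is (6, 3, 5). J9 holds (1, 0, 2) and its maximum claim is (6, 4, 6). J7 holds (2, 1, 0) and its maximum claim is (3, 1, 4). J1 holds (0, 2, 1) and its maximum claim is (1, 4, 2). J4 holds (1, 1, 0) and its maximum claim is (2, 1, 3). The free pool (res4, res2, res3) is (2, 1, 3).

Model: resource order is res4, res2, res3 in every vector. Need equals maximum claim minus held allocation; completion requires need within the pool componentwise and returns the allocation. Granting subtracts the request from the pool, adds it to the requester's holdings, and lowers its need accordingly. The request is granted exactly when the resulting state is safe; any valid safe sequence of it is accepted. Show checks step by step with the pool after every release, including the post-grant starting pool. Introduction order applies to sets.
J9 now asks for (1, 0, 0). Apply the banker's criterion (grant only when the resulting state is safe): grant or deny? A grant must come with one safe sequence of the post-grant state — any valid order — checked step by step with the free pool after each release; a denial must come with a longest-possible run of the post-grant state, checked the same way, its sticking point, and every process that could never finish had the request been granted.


GRANT: granting preserves safety; a valid post-grant sequence is J4, J1, J7, J9, J2.
Key observation: granting shrinks the pool to (1, 1, 3), yet J4 still fits and the chain goes through.
Check on the post-grant state, step by step:
  pool = (1, 1, 3)
  J4 needs (1, 0, 3) <= (1, 1, 3) -> finishes; pool += (1, 1, 0) = (2, 2, 3)
  J1 needs (1, 2, 1) <= (2, 2, 3) -> finishes; pool += (0, 2, 1) = (2, 4, 4)
  J7 needs (1, 0, 4) <= (2, 4, 4) -> finishes; pool += (2, 1, 0) = (4, 5, 4)
  J9 needs (4, 4, 4) <= (4, 5, 4) -> finishes; pool += (2, 0, 2) = (6, 5, 6)
  J2 needs (6, 3, 4) <= (6, 5, 6) -> finishes; pool += (0, 0, 1) = (6, 5, 7)


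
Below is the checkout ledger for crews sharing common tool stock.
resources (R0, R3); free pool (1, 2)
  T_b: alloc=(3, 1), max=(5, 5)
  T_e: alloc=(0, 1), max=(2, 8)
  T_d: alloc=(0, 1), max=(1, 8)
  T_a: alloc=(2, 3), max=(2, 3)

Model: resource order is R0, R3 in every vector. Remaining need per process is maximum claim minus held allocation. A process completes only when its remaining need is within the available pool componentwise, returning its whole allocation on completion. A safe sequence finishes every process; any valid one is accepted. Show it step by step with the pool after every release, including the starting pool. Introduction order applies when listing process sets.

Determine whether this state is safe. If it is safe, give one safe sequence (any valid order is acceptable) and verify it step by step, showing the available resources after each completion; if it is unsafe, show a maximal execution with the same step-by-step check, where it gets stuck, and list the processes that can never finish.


UNSAFE — no complete ordering exists.
Key observation: after T_a, T_b complete, (6, 6) is the best the pool ever gets, yet each leftover process wants more R3.
Going as far as possible: T_a, T_b; after that, nothing fits. Verifying each step:
  pool = (1, 2)
  T_a: need (0, 0) fits (1, 2); releases (2, 3), pool now (3, 5)
  T_b: need (2, 4) fits (3, 5); releases (3, 1), pool now (6, 6)
  T_e cannot run: need (2, 7) vs free (6, 6) (insufficient R3)
  T_d cannot run: need (1, 7) vs free (6, 6) (insufficient R3)
Processes that can never finish: T_e and T_d.


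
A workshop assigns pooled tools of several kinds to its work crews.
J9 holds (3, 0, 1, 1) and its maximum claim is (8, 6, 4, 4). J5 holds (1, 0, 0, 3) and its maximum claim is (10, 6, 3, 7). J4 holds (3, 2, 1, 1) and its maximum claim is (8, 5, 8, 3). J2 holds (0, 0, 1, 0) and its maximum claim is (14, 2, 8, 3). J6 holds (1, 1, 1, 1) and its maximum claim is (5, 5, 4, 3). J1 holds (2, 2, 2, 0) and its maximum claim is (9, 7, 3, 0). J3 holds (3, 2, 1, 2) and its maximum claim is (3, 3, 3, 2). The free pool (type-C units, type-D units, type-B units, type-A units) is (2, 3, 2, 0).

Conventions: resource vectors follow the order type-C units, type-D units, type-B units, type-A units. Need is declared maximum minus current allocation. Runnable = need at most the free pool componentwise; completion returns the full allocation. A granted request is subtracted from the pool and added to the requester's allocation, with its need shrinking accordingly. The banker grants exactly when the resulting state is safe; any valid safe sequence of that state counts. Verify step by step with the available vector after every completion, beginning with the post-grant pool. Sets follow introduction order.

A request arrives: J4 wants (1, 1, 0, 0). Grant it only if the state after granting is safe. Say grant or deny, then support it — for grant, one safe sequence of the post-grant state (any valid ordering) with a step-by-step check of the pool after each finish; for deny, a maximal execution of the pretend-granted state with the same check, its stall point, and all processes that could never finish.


DENY. Granting would leave the state unsafe.
Key observation: after J3, J6 the pool peaks at (5, 5, 4, 3), and each blocked process is short somewhere: J9 on type-D units; J5 on type-C units, type-D units, type-A units; J4 on type-B units; J2 on type-C units, type-B units; J1 on type-C units.
Pretend the grant happened; the run J3, J6 goes as far as possible. Walking it through:
  pool = (1, 2, 2, 0)
  run J3 (needs (0, 1, 2, 0), free (1, 2, 2, 0)); after release of (3, 2, 1, 2) the pool is (4, 4, 3, 2)
  run J6 (needs (4, 4, 3, 2), free (4, 4, 3, 2)); after release of (1, 1, 1, 1) the pool is (5, 5, 4, 3)
  J9 still needs (5, 6, 3, 3) but only (5, 5, 4, 3) is free — short on type-D units
  J5 still needs (9, 6, 3, 4) but only (5, 5, 4, 3) is free — short on type-C units, type-D units and type-A units
  J4 still needs (4, 2, 7, 2) but only (5, 5, 4, 3) is free — short on type-B units
  J2 still needs (14, 2, 7, 3) but only (5, 5, 4, 3) is free — short on type-C units and type-B units
  J1 still needs (7, 5, 1, 0) but only (5, 5, 4, 3) is free — short on type-C units
Had the request been granted, J9, J5, J4, J2 and J1 could never finish.


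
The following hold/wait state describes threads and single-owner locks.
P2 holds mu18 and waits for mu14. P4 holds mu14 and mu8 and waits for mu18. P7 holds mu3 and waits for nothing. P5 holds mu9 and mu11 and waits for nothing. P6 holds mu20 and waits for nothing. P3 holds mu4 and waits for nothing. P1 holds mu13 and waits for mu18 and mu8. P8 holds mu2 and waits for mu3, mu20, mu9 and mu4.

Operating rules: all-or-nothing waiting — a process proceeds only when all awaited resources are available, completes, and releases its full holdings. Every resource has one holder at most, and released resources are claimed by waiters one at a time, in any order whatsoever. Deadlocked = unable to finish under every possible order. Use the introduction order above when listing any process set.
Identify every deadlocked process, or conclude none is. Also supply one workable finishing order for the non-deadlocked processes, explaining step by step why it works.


The deadlocked set is P2, P4 and P1.
Key observation: the wait chain closes on itself along P2 -> P4 -> P2; P1 waits into the deadlock from upstream.
One completion order for the rest: P3, P6, P5, P7, P8.
Step-by-step check:
  P3: no waits; runs immediately, freeing mu4
  P6: no waits; runs immediately, freeing mu20
  P5: no waits; runs immediately, freeing mu9 and mu11
  P7: no waits; runs immediately, freeing mu3
  P8: everything it awaited (mu3, mu20, mu9 and mu4) is free; runs, freeing mu2


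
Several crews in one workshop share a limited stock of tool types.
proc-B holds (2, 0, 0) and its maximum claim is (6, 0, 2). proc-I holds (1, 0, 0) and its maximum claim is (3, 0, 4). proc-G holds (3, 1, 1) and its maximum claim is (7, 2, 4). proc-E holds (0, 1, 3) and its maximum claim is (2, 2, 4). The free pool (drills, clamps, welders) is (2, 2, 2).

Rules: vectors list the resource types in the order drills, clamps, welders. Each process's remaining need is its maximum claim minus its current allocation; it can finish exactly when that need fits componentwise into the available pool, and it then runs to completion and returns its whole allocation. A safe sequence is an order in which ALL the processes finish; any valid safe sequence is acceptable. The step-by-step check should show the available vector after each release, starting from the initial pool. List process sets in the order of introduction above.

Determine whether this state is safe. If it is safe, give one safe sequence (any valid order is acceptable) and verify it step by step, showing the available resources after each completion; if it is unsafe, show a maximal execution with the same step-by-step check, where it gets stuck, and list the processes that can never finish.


UNSAFE.
Key observation: the pool after proc-E, proc-I is (3, 3, 5); every surviving request exceeds it in drills, so progress ends there.
A maximal execution: proc-E, proc-I — then nothing else fits. Walking it through:
  pool = (2, 2, 2)
  proc-E needs (2, 1, 1) <= (2, 2, 2) -> finishes; pool += (0, 1, 3) = (2, 3, 5)
  proc-I needs (2, 0, 4) <= (2, 3, 5) -> finishes; pool += (1, 0, 0) = (3, 3, 5)
  blocked: proc-B wants (4, 0, 2), pool (3, 3, 5) — not enough drills
  blocked: proc-G wants (4, 1, 3), pool (3, 3, 5) — not enough drills
Permanently blocked: proc-B and proc-G.


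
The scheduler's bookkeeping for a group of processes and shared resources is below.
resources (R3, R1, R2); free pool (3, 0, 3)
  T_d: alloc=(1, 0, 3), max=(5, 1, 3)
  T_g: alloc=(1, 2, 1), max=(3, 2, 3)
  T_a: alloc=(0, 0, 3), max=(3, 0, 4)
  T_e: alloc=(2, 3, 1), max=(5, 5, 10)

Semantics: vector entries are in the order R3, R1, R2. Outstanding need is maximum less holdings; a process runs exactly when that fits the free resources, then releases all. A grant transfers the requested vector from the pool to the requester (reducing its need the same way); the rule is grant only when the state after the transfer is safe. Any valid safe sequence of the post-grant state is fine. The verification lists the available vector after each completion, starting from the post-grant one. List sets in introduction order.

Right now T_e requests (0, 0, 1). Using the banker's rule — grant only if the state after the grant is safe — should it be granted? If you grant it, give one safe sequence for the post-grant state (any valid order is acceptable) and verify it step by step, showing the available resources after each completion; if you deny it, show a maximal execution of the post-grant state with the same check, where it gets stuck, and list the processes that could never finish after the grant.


GRANT. The post-grant state is safe; one safe sequence: T_g, T_d, T_a, T_e.
Key observation: granting shrinks the pool to (3, 0, 2), yet T_g still fits and the chain goes through.
Verifying the post-grant state step by step:
  pool = (3, 0, 2)
  run T_g (needs (2, 0, 2), free (3, 0, 2)); after release of (1, 2, 1) the pool is (4, 2, 3)
  run T_d (needs (4, 1, 0), free (4, 2, 3)); after release of (1, 0, 3) the pool is (5, 2, 6)
  run T_a (needs (3, 0, 1), free (5, 2, 6)); after release of (0, 0, 3) the pool is (5, 2, 9)
  run T_e (needs (3, 2, 8), free (5, 2, 9)); after release of (2, 3, 2) the pool is (7, 5, 11)


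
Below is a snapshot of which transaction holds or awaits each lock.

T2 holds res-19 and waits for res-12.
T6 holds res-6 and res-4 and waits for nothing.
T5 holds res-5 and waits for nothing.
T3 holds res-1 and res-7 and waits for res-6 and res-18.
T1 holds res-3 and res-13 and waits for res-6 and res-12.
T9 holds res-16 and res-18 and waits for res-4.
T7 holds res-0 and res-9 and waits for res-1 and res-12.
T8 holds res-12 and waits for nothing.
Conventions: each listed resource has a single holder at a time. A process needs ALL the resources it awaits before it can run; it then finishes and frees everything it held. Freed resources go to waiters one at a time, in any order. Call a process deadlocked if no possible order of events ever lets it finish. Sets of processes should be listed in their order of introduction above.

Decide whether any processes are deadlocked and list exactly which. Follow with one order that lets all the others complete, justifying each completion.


No process is deadlocked.
Key observation: no waiting chain loops back on itself — every chain ends at a process that waits on nothing, so everyone eventually runs.
A valid finishing order for the others: T6, T9, T5, T8, T3, T7, T2, T1.
Verifying each step:
  T6: no waits; runs immediately, freeing res-6 and res-4
  run T9 (all its waits — res-4 — are resolved); releases res-16 and res-18
  T5: no waits; runs immediately, freeing res-5
  T8: no waits; runs immediately, freeing res-12
  run T3 (all its waits — res-6 and res-18 — are resolved); releases res-1 and res-7
  run T7 (all its waits — res-1 and res-12 — are resolved); releases res-0 and res-9
  run T2 (all its waits — res-12 — are resolved); releases res-19
  run T1 (all its waits — res-6 and res-12 — are resolved); releases res-3 and res-13


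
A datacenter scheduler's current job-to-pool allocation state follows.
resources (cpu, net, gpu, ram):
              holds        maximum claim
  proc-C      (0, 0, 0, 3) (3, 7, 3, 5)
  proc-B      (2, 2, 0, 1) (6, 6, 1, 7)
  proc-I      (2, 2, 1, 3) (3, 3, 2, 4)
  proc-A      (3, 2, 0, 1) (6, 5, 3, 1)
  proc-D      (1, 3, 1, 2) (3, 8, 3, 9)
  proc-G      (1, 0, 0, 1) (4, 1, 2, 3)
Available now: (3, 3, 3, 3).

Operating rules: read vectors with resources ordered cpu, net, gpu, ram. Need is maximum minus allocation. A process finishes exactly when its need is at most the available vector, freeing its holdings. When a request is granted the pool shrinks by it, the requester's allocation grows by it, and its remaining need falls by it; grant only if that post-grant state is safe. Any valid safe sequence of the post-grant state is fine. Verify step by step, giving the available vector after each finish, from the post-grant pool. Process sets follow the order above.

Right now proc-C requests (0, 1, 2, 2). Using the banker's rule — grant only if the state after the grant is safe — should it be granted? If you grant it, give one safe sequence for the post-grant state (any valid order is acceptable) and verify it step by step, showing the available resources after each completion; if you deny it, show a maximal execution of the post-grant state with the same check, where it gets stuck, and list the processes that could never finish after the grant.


DENY — the pretend-granted state is unsafe.
Key observation: after proc-I, proc-G the pool peaks at (6, 4, 2, 5), and each blocked process is short somewhere: proc-C on net; proc-B on ram; proc-A on gpu; proc-D on net, ram.
Pretend the grant happened; the run proc-I, proc-G goes as far as possible. Step-by-step check:
  pool = (3, 2, 1, 1)
  proc-I needs (1, 1, 1, 1) <= (3, 2, 1, 1) -> finishes; pool += (2, 2, 1, 3) = (5, 4, 2, 4)
  proc-G needs (3, 1, 2, 2) <= (5, 4, 2, 4) -> finishes; pool += (1, 0, 0, 1) = (6, 4, 2, 5)
  blocked: proc-C wants (3, 6, 1, 0), pool (6, 4, 2, 5) — not enough net
  blocked: proc-B wants (4, 4, 1, 6), pool (6, 4, 2, 5) — not enough ram
  blocked: proc-A wants (3, 3, 3, 0), pool (6, 4, 2, 5) — not enough gpu
  blocked: proc-D wants (2, 5, 2, 7), pool (6, 4, 2, 5) — not enough net and ram
Post-grant, the permanently blocked set is proc-C, proc-B, proc-A and proc-D.


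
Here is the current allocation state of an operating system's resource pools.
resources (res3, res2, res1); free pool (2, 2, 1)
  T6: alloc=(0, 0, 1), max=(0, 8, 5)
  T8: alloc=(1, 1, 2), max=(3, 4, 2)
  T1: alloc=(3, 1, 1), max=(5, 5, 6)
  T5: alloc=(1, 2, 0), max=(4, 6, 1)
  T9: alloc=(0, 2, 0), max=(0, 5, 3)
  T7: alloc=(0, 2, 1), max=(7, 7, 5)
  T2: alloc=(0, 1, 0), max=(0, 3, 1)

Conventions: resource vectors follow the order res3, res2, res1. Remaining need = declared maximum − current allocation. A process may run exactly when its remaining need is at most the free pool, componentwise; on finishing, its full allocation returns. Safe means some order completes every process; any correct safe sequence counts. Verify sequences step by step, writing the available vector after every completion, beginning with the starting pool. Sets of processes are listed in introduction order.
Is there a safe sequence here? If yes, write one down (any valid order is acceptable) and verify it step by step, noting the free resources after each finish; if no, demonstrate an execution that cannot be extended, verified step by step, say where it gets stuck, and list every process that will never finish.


UNSAFE.
Key observation: after T2, T8, T9, T5 complete, (4, 8, 3) is the best the pool ever gets, yet each leftover process wants more res1.
Going as far as possible: T2, T8, T9, T5; after that, nothing fits. Step-by-step check:
  pool = (2, 2, 1)
  run T2 (needs (0, 2, 1), free (2, 2, 1)); after release of (0, 1, 0) the pool is (2, 3, 1)
  run T8 (needs (2, 3, 0), free (2, 3, 1)); after release of (1, 1, 2) the pool is (3, 4, 3)
  run T9 (needs (0, 3, 3), free (3, 4, 3)); after release of (0, 2, 0) the pool is (3, 6, 3)
  run T5 (needs (3, 4, 1), free (3, 6, 3)); after release of (1, 2, 0) the pool is (4, 8, 3)
  T6 cannot run: need (0, 8, 4) vs free (4, 8, 3) (insufficient res1)
  T1 cannot run: need (2, 4, 5) vs free (4, 8, 3) (insufficient res1)
  T7 cannot run: need (7, 5, 4) vs free (4, 8, 3) (insufficient res3 and res1)
Never able to finish: T6, T1 and T7.


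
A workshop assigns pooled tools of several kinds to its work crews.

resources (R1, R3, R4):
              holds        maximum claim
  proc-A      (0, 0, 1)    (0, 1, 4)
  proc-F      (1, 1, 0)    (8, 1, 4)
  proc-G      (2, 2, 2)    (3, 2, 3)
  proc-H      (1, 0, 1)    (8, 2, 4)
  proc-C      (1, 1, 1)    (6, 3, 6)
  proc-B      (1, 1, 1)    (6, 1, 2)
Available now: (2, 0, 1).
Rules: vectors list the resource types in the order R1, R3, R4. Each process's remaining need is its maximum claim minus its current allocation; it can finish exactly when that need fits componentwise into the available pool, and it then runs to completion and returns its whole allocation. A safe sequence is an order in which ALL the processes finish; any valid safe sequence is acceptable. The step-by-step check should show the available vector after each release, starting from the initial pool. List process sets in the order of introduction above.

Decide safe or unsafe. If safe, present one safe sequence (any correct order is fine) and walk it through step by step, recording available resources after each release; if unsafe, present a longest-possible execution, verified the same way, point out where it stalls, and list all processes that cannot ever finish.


The state is UNSAFE.
Key observation: the pool after proc-G, proc-A is (4, 2, 4); every surviving request exceeds it in R1, so progress ends there.
Going as far as possible: proc-G, proc-A; after that, nothing fits. Step-by-step check:
  pool = (2, 0, 1)
  run proc-G (needs (1, 0, 1), free (2, 0, 1)); after release of (2, 2, 2) the pool is (4, 2, 3)
  run proc-A (needs (0, 1, 3), free (4, 2, 3)); after release of (0, 0, 1) the pool is (4, 2, 4)
  proc-F still needs (7, 0, 4) but only (4, 2, 4) is free — short on R1
  proc-H still needs (7, 2, 3) but only (4, 2, 4) is free — short on R1
  proc-C still needs (5, 2, 5) but only (4, 2, 4) is free — short on R1 and R4
  proc-B still needs (5, 0, 1) but only (4, 2, 4) is free — short on R1
Processes that can never finish: proc-F, proc-H, proc-C and proc-B.
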